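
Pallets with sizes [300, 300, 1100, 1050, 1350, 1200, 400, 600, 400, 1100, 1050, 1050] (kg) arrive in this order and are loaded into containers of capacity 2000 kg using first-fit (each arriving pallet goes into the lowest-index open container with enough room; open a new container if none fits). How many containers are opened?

  300 → container 1 (new)  [load 300/2000]
  300 → container 1  [load 600/2000]
  1100 → container 1  [load 1700/2000]
  1050 → container 2 (new)  [load 1050/2000]
  1350 → container 3 (new)  [load 1350/2000]
  1200 → container 4 (new)  [load 1200/2000]
  400 → container 2  [load 1450/2000]
  600 → container 3  [load 1950/2000]
  400 → container 2  [load 1850/2000]
  1100 → container 5 (new)  [load 1100/2000]
  1050 → container 6 (new)  [load 1050/2000]
  1050 → container 7 (new)  [load 1050/2000]
7 containers opened.

7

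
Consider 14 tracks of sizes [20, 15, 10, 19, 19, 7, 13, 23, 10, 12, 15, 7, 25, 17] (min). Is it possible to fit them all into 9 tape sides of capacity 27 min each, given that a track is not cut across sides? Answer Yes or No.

Yes

A valid assignment using 9 tape sides:
  side 1: 25 = 25
  side 2: 23 = 23
  side 3: 20 + 7 = 27
  side 4: 19 + 7 = 26
  side 5: 19 = 19
  side 6: 17 + 10 = 27
  side 7: 15 + 12 = 27
  side 8: 15 + 10 = 25
  side 9: 13 = 13
Every load is within 27 min, so 9 tape sides suffice.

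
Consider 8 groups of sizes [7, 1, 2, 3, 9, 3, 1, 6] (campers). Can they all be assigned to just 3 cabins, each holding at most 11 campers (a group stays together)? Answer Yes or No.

Yes

A valid assignment using 3 cabins:
  cabin 1: 9 + 2 = 11
  cabin 2: 7 + 3 + 1 = 11
  cabin 3: 6 + 3 + 1 = 10
Every load is within 11 campers, so 3 cabins suffice.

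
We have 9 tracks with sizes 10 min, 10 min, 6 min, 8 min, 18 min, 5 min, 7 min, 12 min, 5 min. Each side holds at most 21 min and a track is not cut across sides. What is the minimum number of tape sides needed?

5

Total = 18 + 12 + 10 + 10 + 8 + 7 + 6 + 5 + 5 = 81 min.
Lower bound: ⌈81/21⌉ = 4 tape sides.
A packing using 5 tape sides:
  side 1: 18 = 18
  side 2: 12 + 8 = 20
  side 3: 10 + 10 = 20
  side 4: 7 + 6 + 5 = 18
  side 5: 5 = 5
No arrangement into 4 tape sides stays within capacity, so 5 is optimal.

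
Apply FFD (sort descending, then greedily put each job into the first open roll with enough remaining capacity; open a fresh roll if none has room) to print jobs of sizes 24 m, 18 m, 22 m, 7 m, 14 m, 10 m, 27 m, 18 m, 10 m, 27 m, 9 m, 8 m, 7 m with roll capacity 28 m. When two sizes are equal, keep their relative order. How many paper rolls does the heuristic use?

8

Sorted descending: 27, 27, 24, 22, 18, 18, 14, 10, 10, 9, 8, 7, 7.
  27 → roll 1 (new)  [load 27/28]
  27 → roll 2 (new)  [load 27/28]
  24 → roll 3 (new)  [load 24/28]
  22 → roll 4 (new)  [load 22/28]
  18 → roll 5 (new)  [load 18/28]
  18 → roll 6 (new)  [load 18/28]
  14 → roll 7 (new)  [load 14/28]
  10 → roll 5  [load 28/28]
  10 → roll 6  [load 28/28]
  9 → roll 7  [load 23/28]
  8 → roll 8 (new)  [load 8/28]
  7 → roll 8  [load 15/28]
  7 → roll 8  [load 22/28]
8 paper rolls opened.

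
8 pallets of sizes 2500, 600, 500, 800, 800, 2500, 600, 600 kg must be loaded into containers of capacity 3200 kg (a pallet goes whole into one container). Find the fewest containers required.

Total = 2500 + 2500 + 800 + 800 + 600 + 600 + 600 + 500 = 8900 kg.
Lower bound: ⌈8900/3200⌉ = 3 containers.
A packing using 3 containers:
  container 1: 2500 + 600 = 3100
  container 2: 2500 + 600 = 3100
  container 3: 800 + 800 + 600 + 500 = 2700
This matches the lower bound, so 3 is optimal.

3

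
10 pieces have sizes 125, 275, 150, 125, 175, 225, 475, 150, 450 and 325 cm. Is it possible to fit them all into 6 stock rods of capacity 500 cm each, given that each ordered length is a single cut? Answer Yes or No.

A valid assignment using 6 stock rods:
  stock rod 1: 475 = 475
  stock rod 2: 450 = 450
  stock rod 3: 325 + 175 = 500
  stock rod 4: 275 + 225 = 500
  stock rod 5: 150 + 150 + 125 = 425
  stock rod 6: 125 = 125
Every load is within 500 cm, so 6 stock rods suffice.

Yes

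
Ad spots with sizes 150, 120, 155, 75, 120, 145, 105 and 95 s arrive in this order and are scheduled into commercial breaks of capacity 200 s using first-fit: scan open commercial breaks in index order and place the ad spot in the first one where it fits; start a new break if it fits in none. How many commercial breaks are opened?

  150 → break 1 (new)  [load 150/200]
  120 → break 2 (new)  [load 120/200]
  155 → break 3 (new)  [load 155/200]
  75 → break 2  [load 195/200]
  120 → break 4 (new)  [load 120/200]
  145 → break 5 (new)  [load 145/200]
  105 → break 6 (new)  [load 105/200]
  95 → break 6  [load 200/200]
6 commercial breaks opened.

6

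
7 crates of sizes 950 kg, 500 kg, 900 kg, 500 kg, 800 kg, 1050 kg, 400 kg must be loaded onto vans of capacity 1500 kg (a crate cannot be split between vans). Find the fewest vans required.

4

Total = 1050 + 950 + 900 + 800 + 500 + 500 + 400 = 5100 kg.
Lower bound: ⌈5100/1500⌉ = 4 vans.
A packing using 4 vans:
  van 1: 1050 + 400 = 1450
  van 2: 950 + 500 = 1450
  van 3: 900 + 500 = 1400
  van 4: 800 = 800
This matches the lower bound, so 4 is optimal.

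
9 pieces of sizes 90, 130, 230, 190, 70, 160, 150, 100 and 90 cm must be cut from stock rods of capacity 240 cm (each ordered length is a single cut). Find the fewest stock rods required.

Total = 230 + 190 + 160 + 150 + 130 + 100 + 90 + 90 + 70 = 1210 cm.
Lower bound: ⌈1210/240⌉ = 6 stock rods.
A packing using 6 stock rods:
  stock rod 1: 230 = 230
  stock rod 2: 190 = 190
  stock rod 3: 160 + 70 = 230
  stock rod 4: 150 + 90 = 240
  stock rod 5: 130 + 100 = 230
  stock rod 6: 90 = 90
This matches the lower bound, so 6 is optimal.

6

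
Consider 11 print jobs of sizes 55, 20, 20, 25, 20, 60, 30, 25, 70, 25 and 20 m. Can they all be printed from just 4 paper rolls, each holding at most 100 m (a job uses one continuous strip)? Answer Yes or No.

A valid assignment using 4 paper rolls:
  roll 1: 70 + 30 = 100
  roll 2: 60 + 25 = 85
  roll 3: 55 + 25 + 20 = 100
  roll 4: 25 + 20 + 20 + 20 = 85
Every load is within 100 m, so 4 paper rolls suffice.

Yes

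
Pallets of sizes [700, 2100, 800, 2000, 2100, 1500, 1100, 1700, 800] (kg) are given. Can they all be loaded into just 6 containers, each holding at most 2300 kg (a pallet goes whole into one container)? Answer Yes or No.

No

Total = 12800 kg; ⌈12800/2300⌉ = 6.
The bound of 6 does not rule out 6, but exhaustive search shows no assignment into 6 containers of capacity 2300 kg exists — the minimum is 7.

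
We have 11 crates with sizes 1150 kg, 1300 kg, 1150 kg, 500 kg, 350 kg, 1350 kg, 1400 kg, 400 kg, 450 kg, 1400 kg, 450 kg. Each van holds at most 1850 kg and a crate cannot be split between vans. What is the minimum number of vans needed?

6

Total = 1400 + 1400 + 1350 + 1300 + 1150 + 1150 + 500 + 450 + 450 + 400 + 350 = 9900 kg.
Lower bound: ⌈9900/1850⌉ = 6 vans.
A packing using 6 vans:
  van 1: 1400 + 450 = 1850
  van 2: 1400 + 450 = 1850
  van 3: 1350 + 500 = 1850
  van 4: 1300 + 400 = 1700
  van 5: 1150 + 350 = 1500
  van 6: 1150 = 1150
This matches the lower bound, so 6 is optimal.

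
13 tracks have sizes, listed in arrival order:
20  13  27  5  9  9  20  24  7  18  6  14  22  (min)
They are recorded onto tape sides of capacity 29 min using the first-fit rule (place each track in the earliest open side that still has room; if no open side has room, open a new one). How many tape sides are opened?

8

  20 → side 1 (new)  [load 20/29]
  13 → side 2 (new)  [load 13/29]
  27 → side 3 (new)  [load 27/29]
  5 → side 1  [load 25/29]
  9 → side 2  [load 22/29]
  9 → side 4 (new)  [load 9/29]
  20 → side 4  [load 29/29]
  24 → side 5 (new)  [load 24/29]
  7 → side 2  [load 29/29]
  18 → side 6 (new)  [load 18/29]
  6 → side 6  [load 24/29]
  14 → side 7 (new)  [load 14/29]
  22 → side 8 (new)  [load 22/29]
8 tape sides opened.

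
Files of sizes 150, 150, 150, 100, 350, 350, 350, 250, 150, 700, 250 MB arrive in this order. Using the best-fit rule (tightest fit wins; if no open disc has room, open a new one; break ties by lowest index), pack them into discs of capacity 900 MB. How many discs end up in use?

  150 → disc 1 (new)  [load 150/900]
  150 → disc 1  [load 300/900]
  150 → disc 1  [load 450/900]
  100 → disc 1  [load 550/900]
  350 → disc 1  [load 900/900]
  350 → disc 2 (new)  [load 350/900]
  350 → disc 2  [load 700/900]
  250 → disc 3 (new)  [load 250/900]
  150 → disc 2  [load 850/900]
  700 → disc 4 (new)  [load 700/900]
  250 → disc 3  [load 500/900]
4 discs opened.

4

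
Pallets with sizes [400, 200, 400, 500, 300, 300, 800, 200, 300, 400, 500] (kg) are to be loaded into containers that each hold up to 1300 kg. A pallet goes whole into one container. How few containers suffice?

4

Total = 800 + 500 + 500 + 400 + 400 + 400 + 300 + 300 + 300 + 200 + 200 = 4300 kg.
Lower bound: ⌈4300/1300⌉ = 4 containers.
A packing using 4 containers:
  container 1: 800 + 500 = 1300
  container 2: 500 + 400 + 400 = 1300
  container 3: 400 + 300 + 300 + 300 = 1300
  container 4: 200 + 200 = 400
This matches the lower bound, so 4 is optimal.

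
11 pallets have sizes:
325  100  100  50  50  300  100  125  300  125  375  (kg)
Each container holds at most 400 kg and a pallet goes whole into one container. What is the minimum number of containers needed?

Total = 375 + 325 + 300 + 300 + 125 + 125 + 100 + 100 + 100 + 50 + 50 = 1950 kg.
Lower bound: ⌈1950/400⌉ = 5 containers.
A packing using 5 containers:
  container 1: 375 = 375
  container 2: 325 + 50 = 375
  container 3: 300 + 100 = 400
  container 4: 300 + 100 = 400
  container 5: 125 + 125 + 100 + 50 = 400
This matches the lower bound, so 5 is optimal.

5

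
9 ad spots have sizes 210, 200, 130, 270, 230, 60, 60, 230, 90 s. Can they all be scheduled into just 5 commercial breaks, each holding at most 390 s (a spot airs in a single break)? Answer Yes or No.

A valid assignment using 5 commercial breaks:
  break 1: 270 + 90 = 360
  break 2: 230 + 130 = 360
  break 3: 230 + 60 + 60 = 350
  break 4: 210 = 210
  break 5: 200 = 200
Every load is within 390 s, so 5 commercial breaks suffice.

Yes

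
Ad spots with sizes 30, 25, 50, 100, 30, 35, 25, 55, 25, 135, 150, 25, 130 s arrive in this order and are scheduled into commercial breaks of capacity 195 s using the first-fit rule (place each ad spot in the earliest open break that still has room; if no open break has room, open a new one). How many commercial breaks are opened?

  30 → break 1 (new)  [load 30/195]
  25 → break 1  [load 55/195]
  50 → break 1  [load 105/195]
  100 → break 2 (new)  [load 100/195]
  30 → break 1  [load 135/195]
  35 → break 1  [load 170/195]
  25 → break 1  [load 195/195]
  55 → break 2  [load 155/195]
  25 → break 2  [load 180/195]
  135 → break 3 (new)  [load 135/195]
  150 → break 4 (new)  [load 150/195]
  25 → break 3  [load 160/195]
  130 → break 5 (new)  [load 130/195]
5 commercial breaks opened.

5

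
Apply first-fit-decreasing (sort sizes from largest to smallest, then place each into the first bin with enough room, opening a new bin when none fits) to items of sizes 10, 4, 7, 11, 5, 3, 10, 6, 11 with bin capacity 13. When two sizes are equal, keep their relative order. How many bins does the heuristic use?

6

Sorted descending: 11, 11, 10, 10, 7, 6, 5, 4, 3.
  11 → bin 1 (new)  [load 11/13]
  11 → bin 2 (new)  [load 11/13]
  10 → bin 3 (new)  [load 10/13]
  10 → bin 4 (new)  [load 10/13]
  7 → bin 5 (new)  [load 7/13]
  6 → bin 5  [load 13/13]
  5 → bin 6 (new)  [load 5/13]
  4 → bin 6  [load 9/13]
  3 → bin 3  [load 13/13]
6 bins opened.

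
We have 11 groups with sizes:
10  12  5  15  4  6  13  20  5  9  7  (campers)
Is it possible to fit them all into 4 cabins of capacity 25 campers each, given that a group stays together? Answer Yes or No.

No

Total = 106 campers; ⌈106/25⌉ = 5.
At least 5 cabins are required, but only 4 are allowed.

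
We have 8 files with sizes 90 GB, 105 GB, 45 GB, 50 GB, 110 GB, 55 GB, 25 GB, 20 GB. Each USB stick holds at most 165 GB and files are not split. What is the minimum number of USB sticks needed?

4

Total = 110 + 105 + 90 + 55 + 50 + 45 + 25 + 20 = 500 GB.
Lower bound: ⌈500/165⌉ = 4 USB sticks.
A packing using 4 USB sticks:
  USB stick 1: 110 + 55 = 165
  USB stick 2: 105 + 50 = 155
  USB stick 3: 90 + 45 + 25 = 160
  USB stick 4: 20 = 20
This matches the lower bound, so 4 is optimal.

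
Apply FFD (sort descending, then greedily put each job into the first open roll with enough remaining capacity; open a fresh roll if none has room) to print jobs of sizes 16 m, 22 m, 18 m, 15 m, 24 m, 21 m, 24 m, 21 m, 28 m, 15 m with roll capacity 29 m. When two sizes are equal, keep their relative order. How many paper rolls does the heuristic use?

Sorted descending: 28, 24, 24, 22, 21, 21, 18, 16, 15, 15.
  28 → roll 1 (new)  [load 28/29]
  24 → roll 2 (new)  [load 24/29]
  24 → roll 3 (new)  [load 24/29]
  22 → roll 4 (new)  [load 22/29]
  21 → roll 5 (new)  [load 21/29]
  21 → roll 6 (new)  [load 21/29]
  18 → roll 7 (new)  [load 18/29]
  16 → roll 8 (new)  [load 16/29]
  15 → roll 9 (new)  [load 15/29]
  15 → roll 10 (new)  [load 15/29]
10 paper rolls opened.

10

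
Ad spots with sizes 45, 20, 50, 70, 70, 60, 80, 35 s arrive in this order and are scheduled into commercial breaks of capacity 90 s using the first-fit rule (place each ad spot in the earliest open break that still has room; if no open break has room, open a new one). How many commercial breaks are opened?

  45 → break 1 (new)  [load 45/90]
  20 → break 1  [load 65/90]
  50 → break 2 (new)  [load 50/90]
  70 → break 3 (new)  [load 70/90]
  70 → break 4 (new)  [load 70/90]
  60 → break 5 (new)  [load 60/90]
  80 → break 6 (new)  [load 80/90]
  35 → break 2  [load 85/90]
6 commercial breaks opened.

6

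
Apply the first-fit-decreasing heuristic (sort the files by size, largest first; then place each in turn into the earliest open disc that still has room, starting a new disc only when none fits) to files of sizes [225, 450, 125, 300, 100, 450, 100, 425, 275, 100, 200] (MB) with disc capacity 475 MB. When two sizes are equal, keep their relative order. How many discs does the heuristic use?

Sorted descending: 450, 450, 425, 300, 275, 225, 200, 125, 100, 100, 100.
  450 → disc 1 (new)  [load 450/475]
  450 → disc 2 (new)  [load 450/475]
  425 → disc 3 (new)  [load 425/475]
  300 → disc 4 (new)  [load 300/475]
  275 → disc 5 (new)  [load 275/475]
  225 → disc 6 (new)  [load 225/475]
  200 → disc 5  [load 475/475]
  125 → disc 4  [load 425/475]
  100 → disc 6  [load 325/475]
  100 → disc 6  [load 425/475]
  100 → disc 7 (new)  [load 100/475]
7 discs opened.

7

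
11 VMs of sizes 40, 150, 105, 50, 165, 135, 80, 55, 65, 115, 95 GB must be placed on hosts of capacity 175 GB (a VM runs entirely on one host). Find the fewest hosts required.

7

Total = 165 + 150 + 135 + 115 + 105 + 95 + 80 + 65 + 55 + 50 + 40 = 1055 GB.
Lower bound: ⌈1055/175⌉ = 7 hosts.
A packing using 7 hosts:
  host 1: 165 = 165
  host 2: 150 = 150
  host 3: 135 + 40 = 175
  host 4: 115 + 55 = 170
  host 5: 105 + 65 = 170
  host 6: 95 + 80 = 175
  host 7: 50 = 50
This matches the lower bound, so 7 is optimal.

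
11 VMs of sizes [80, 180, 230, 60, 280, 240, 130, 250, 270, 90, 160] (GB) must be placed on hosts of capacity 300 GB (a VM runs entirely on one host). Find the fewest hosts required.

Total = 280 + 270 + 250 + 240 + 230 + 180 + 160 + 130 + 90 + 80 + 60 = 1970 GB.
Lower bound: ⌈1970/300⌉ = 7 hosts.
A packing using 8 hosts:
  host 1: 280 = 280
  host 2: 270 = 270
  host 3: 250 = 250
  host 4: 240 + 60 = 300
  host 5: 230 = 230
  host 6: 180 + 90 = 270
  host 7: 160 + 130 = 290
  host 8: 80 = 80
No arrangement into 7 hosts stays within capacity, so 8 is optimal.

8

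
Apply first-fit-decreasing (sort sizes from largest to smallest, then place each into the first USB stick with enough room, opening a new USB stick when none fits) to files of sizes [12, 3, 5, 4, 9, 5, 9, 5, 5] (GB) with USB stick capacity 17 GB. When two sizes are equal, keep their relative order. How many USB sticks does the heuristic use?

4

Sorted descending: 12, 9, 9, 5, 5, 5, 5, 4, 3.
  12 → USB stick 1 (new)  [load 12/17]
  9 → USB stick 2 (new)  [load 9/17]
  9 → USB stick 3 (new)  [load 9/17]
  5 → USB stick 1  [load 17/17]
  5 → USB stick 2  [load 14/17]
  5 → USB stick 3  [load 14/17]
  5 → USB stick 4 (new)  [load 5/17]
  4 → USB stick 4  [load 9/17]
  3 → USB stick 2  [load 17/17]
4 USB sticks opened.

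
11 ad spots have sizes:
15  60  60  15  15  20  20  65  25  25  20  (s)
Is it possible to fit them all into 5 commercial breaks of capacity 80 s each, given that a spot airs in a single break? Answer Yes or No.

Yes

A valid assignment using 5 commercial breaks:
  break 1: 65 + 15 = 80
  break 2: 60 + 20 = 80
  break 3: 60 + 20 = 80
  break 4: 25 + 25 + 20 = 70
  break 5: 15 + 15 = 30
Every load is within 80 s, so 5 commercial breaks suffice.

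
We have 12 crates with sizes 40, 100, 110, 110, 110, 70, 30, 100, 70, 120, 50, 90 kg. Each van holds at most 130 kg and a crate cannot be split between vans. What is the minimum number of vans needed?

9

Total = 120 + 110 + 110 + 110 + 100 + 100 + 90 + 70 + 70 + 50 + 40 + 30 = 1000 kg.
Lower bound: ⌈1000/130⌉ = 8 vans.
Also, 9 crates each exceed 65 kg, and no two of those can share a van, so at least 9 vans are needed.
A packing using 9 vans:
  van 1: 120 = 120
  van 2: 110 = 110
  van 3: 110 = 110
  van 4: 110 = 110
  van 5: 100 + 30 = 130
  van 6: 100 = 100
  van 7: 90 + 40 = 130
  van 8: 70 + 50 = 120
  van 9: 70 = 70
This matches the lower bound, so 9 is optimal.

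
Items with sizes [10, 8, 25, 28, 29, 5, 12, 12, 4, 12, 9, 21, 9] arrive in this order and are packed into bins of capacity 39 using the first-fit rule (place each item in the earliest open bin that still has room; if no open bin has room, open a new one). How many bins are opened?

  10 → bin 1 (new)  [load 10/39]
  8 → bin 1  [load 18/39]
  25 → bin 2 (new)  [load 25/39]
  28 → bin 3 (new)  [load 28/39]
  29 → bin 4 (new)  [load 29/39]
  5 → bin 1  [load 23/39]
  12 → bin 1  [load 35/39]
  12 → bin 2  [load 37/39]
  4 → bin 1  [load 39/39]
  12 → bin 5 (new)  [load 12/39]
  9 → bin 3  [load 37/39]
  21 → bin 5  [load 33/39]
  9 → bin 4  [load 38/39]
5 bins opened.

5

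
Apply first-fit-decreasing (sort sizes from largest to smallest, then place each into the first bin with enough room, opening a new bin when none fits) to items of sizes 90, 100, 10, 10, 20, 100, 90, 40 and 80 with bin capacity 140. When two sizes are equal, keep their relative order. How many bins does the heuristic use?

5

Sorted descending: 100, 100, 90, 90, 80, 40, 20, 10, 10.
  100 → bin 1 (new)  [load 100/140]
  100 → bin 2 (new)  [load 100/140]
  90 → bin 3 (new)  [load 90/140]
  90 → bin 4 (new)  [load 90/140]
  80 → bin 5 (new)  [load 80/140]
  40 → bin 1  [load 140/140]
  20 → bin 2  [load 120/140]
  10 → bin 2  [load 130/140]
  10 → bin 2  [load 140/140]
5 bins opened.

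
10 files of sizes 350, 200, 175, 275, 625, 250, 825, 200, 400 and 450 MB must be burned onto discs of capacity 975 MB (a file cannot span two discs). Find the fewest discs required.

Total = 825 + 625 + 450 + 400 + 350 + 275 + 250 + 200 + 200 + 175 = 3750 MB.
Lower bound: ⌈3750/975⌉ = 4 discs.
A packing using 4 discs:
  disc 1: 825 = 825
  disc 2: 625 + 350 = 975
  disc 3: 450 + 275 + 250 = 975
  disc 4: 400 + 200 + 200 + 175 = 975
This matches the lower bound, so 4 is optimal.

4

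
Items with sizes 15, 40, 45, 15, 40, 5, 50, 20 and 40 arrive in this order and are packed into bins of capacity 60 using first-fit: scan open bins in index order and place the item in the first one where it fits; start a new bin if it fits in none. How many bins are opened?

5

  15 → bin 1 (new)  [load 15/60]
  40 → bin 1  [load 55/60]
  45 → bin 2 (new)  [load 45/60]
  15 → bin 2  [load 60/60]
  40 → bin 3 (new)  [load 40/60]
  5 → bin 1  [load 60/60]
  50 → bin 4 (new)  [load 50/60]
  20 → bin 3  [load 60/60]
  40 → bin 5 (new)  [load 40/60]
5 bins opened.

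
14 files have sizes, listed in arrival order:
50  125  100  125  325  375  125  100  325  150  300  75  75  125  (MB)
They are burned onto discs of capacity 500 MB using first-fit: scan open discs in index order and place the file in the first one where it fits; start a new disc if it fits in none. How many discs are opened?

  50 → disc 1 (new)  [load 50/500]
  125 → disc 1  [load 175/500]
  100 → disc 1  [load 275/500]
  125 → disc 1  [load 400/500]
  325 → disc 2 (new)  [load 325/500]
  375 → disc 3 (new)  [load 375/500]
  125 → disc 2  [load 450/500]
  100 → disc 1  [load 500/500]
  325 → disc 4 (new)  [load 325/500]
  150 → disc 4  [load 475/500]
  300 → disc 5 (new)  [load 300/500]
  75 → disc 3  [load 450/500]
  75 → disc 5  [load 375/500]
  125 → disc 5  [load 500/500]
5 discs opened.

5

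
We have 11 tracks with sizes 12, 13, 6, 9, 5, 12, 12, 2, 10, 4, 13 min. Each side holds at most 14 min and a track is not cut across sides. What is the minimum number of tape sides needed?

Total = 13 + 13 + 12 + 12 + 12 + 10 + 9 + 6 + 5 + 4 + 2 = 98 min.
Lower bound: ⌈98/14⌉ = 7 tape sides.
A packing using 8 tape sides:
  side 1: 13 = 13
  side 2: 13 = 13
  side 3: 12 + 2 = 14
  side 4: 12 = 12
  side 5: 12 = 12
  side 6: 10 + 4 = 14
  side 7: 9 + 5 = 14
  side 8: 6 = 6
No arrangement into 7 tape sides stays within capacity, so 8 is optimal.

8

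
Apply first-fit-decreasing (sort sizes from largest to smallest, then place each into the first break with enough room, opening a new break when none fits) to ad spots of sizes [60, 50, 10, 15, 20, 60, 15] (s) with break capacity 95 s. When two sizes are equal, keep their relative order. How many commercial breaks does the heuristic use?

Sorted descending: 60, 60, 50, 20, 15, 15, 10.
  60 → break 1 (new)  [load 60/95]
  60 → break 2 (new)  [load 60/95]
  50 → break 3 (new)  [load 50/95]
  20 → break 1  [load 80/95]
  15 → break 1  [load 95/95]
  15 → break 2  [load 75/95]
  10 → break 2  [load 85/95]
3 commercial breaks opened.

3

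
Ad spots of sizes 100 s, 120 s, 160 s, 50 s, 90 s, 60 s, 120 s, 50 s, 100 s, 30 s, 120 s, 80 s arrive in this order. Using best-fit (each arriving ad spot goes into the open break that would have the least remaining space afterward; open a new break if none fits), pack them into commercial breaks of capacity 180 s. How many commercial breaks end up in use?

  100 → break 1 (new)  [load 100/180]
  120 → break 2 (new)  [load 120/180]
  160 → break 3 (new)  [load 160/180]
  50 → break 2  [load 170/180]
  90 → break 4 (new)  [load 90/180]
  60 → break 1  [load 160/180]
  120 → break 5 (new)  [load 120/180]
  50 → break 5  [load 170/180]
  100 → break 6 (new)  [load 100/180]
  30 → break 6  [load 130/180]
  120 → break 7 (new)  [load 120/180]
  80 → break 4  [load 170/180]
7 commercial breaks opened.

7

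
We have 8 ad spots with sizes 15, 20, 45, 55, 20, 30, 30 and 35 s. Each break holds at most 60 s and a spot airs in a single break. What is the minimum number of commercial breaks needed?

Total = 55 + 45 + 35 + 30 + 30 + 20 + 20 + 15 = 250 s.
Lower bound: ⌈250/60⌉ = 5 commercial breaks.
A packing using 5 commercial breaks:
  break 1: 55 = 55
  break 2: 45 + 15 = 60
  break 3: 35 + 20 = 55
  break 4: 30 + 30 = 60
  break 5: 20 = 20
This matches the lower bound, so 5 is optimal.

5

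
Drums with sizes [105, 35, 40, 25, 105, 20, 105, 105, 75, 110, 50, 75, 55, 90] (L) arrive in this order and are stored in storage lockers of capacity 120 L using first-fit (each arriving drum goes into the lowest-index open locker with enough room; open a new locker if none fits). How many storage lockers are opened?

10

  105 → locker 1 (new)  [load 105/120]
  35 → locker 2 (new)  [load 35/120]
  40 → locker 2  [load 75/120]
  25 → locker 2  [load 100/120]
  105 → locker 3 (new)  [load 105/120]
  20 → locker 2  [load 120/120]
  105 → locker 4 (new)  [load 105/120]
  105 → locker 5 (new)  [load 105/120]
  75 → locker 6 (new)  [load 75/120]
  110 → locker 7 (new)  [load 110/120]
  50 → locker 8 (new)  [load 50/120]
  75 → locker 9 (new)  [load 75/120]
  55 → locker 8  [load 105/120]
  90 → locker 10 (new)  [load 90/120]
10 storage lockers opened.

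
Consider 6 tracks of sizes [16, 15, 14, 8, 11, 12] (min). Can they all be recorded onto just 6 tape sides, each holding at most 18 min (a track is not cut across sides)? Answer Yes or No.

Yes

A valid assignment using 6 tape sides:
  side 1: 16 = 16
  side 2: 15 = 15
  side 3: 14 = 14
  side 4: 12 = 12
  side 5: 11 = 11
  side 6: 8 = 8
Every load is within 18 min, so 6 tape sides suffice.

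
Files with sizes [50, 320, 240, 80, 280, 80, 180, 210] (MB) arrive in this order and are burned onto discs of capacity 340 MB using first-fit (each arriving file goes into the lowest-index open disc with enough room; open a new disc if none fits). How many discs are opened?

5

  50 → disc 1 (new)  [load 50/340]
  320 → disc 2 (new)  [load 320/340]
  240 → disc 1  [load 290/340]
  80 → disc 3 (new)  [load 80/340]
  280 → disc 4 (new)  [load 280/340]
  80 → disc 3  [load 160/340]
  180 → disc 3  [load 340/340]
  210 → disc 5 (new)  [load 210/340]
5 discs opened.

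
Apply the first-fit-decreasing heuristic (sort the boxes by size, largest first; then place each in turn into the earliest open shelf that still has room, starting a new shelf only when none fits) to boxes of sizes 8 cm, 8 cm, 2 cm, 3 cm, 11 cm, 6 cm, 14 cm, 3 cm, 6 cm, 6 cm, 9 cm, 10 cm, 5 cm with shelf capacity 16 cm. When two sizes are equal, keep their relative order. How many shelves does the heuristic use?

6

Sorted descending: 14, 11, 10, 9, 8, 8, 6, 6, 6, 5, 3, 3, 2.
  14 → shelf 1 (new)  [load 14/16]
  11 → shelf 2 (new)  [load 11/16]
  10 → shelf 3 (new)  [load 10/16]
  9 → shelf 4 (new)  [load 9/16]
  8 → shelf 5 (new)  [load 8/16]
  8 → shelf 5  [load 16/16]
  6 → shelf 3  [load 16/16]
  6 → shelf 4  [load 15/16]
  6 → shelf 6 (new)  [load 6/16]
  5 → shelf 2  [load 16/16]
  3 → shelf 6  [load 9/16]
  3 → shelf 6  [load 12/16]
  2 → shelf 1  [load 16/16]
6 shelves opened.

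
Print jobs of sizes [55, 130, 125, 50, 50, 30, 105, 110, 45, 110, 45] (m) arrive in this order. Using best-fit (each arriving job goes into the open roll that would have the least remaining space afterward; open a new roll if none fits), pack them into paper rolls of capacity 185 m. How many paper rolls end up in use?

5

  55 → roll 1 (new)  [load 55/185]
  130 → roll 1  [load 185/185]
  125 → roll 2 (new)  [load 125/185]
  50 → roll 2  [load 175/185]
  50 → roll 3 (new)  [load 50/185]
  30 → roll 3  [load 80/185]
  105 → roll 3  [load 185/185]
  110 → roll 4 (new)  [load 110/185]
  45 → roll 4  [load 155/185]
  110 → roll 5 (new)  [load 110/185]
  45 → roll 5  [load 155/185]
5 paper rolls opened.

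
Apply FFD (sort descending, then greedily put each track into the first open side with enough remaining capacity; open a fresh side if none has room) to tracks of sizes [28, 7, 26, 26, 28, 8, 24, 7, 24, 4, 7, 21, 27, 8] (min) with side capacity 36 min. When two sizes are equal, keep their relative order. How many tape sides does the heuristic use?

8

Sorted descending: 28, 28, 27, 26, 26, 24, 24, 21, 8, 8, 7, 7, 7, 4.
  28 → side 1 (new)  [load 28/36]
  28 → side 2 (new)  [load 28/36]
  27 → side 3 (new)  [load 27/36]
  26 → side 4 (new)  [load 26/36]
  26 → side 5 (new)  [load 26/36]
  24 → side 6 (new)  [load 24/36]
  24 → side 7 (new)  [load 24/36]
  21 → side 8 (new)  [load 21/36]
  8 → side 1  [load 36/36]
  8 → side 2  [load 36/36]
  7 → side 3  [load 34/36]
  7 → side 4  [load 33/36]
  7 → side 5  [load 33/36]
  4 → side 6  [load 28/36]
8 tape sides opened.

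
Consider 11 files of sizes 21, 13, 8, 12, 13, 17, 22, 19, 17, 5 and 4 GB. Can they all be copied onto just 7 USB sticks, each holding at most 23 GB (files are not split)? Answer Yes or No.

Total = 151 GB; ⌈151/23⌉ = 7.
8 files each exceed half the capacity and cannot share a USB stick, forcing at least 8 USB sticks.
At least 8 USB sticks are required, but only 7 are allowed.

No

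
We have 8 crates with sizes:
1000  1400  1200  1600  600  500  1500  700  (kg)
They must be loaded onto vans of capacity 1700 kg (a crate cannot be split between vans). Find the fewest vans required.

6

Total = 1600 + 1500 + 1400 + 1200 + 1000 + 700 + 600 + 500 = 8500 kg.
Lower bound: ⌈8500/1700⌉ = 5 vans.
A packing using 6 vans:
  van 1: 1600 = 1600
  van 2: 1500 = 1500
  van 3: 1400 = 1400
  van 4: 1200 + 500 = 1700
  van 5: 1000 + 700 = 1700
  van 6: 600 = 600
No arrangement into 5 vans stays within capacity, so 6 is optimal.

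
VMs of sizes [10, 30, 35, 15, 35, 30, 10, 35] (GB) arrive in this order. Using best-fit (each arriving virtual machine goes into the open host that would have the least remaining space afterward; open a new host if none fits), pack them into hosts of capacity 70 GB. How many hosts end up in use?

3

  10 → host 1 (new)  [load 10/70]
  30 → host 1  [load 40/70]
  35 → host 2 (new)  [load 35/70]
  15 → host 1  [load 55/70]
  35 → host 2  [load 70/70]
  30 → host 3 (new)  [load 30/70]
  10 → host 1  [load 65/70]
  35 → host 3  [load 65/70]
3 hosts opened.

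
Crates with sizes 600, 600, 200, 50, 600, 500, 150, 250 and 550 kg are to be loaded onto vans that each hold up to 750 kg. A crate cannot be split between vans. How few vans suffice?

Total = 600 + 600 + 600 + 550 + 500 + 250 + 200 + 150 + 50 = 3500 kg.
Lower bound: ⌈3500/750⌉ = 5 vans.
A packing using 5 vans:
  van 1: 600 + 150 = 750
  van 2: 600 + 50 = 650
  van 3: 600 = 600
  van 4: 550 + 200 = 750
  van 5: 500 + 250 = 750
This matches the lower bound, so 5 is optimal.

5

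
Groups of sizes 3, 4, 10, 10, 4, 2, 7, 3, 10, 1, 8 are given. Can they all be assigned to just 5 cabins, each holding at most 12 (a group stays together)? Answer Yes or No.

Total = 62; ⌈62/12⌉ = 6.
At least 6 cabins are required, but only 5 are allowed.

No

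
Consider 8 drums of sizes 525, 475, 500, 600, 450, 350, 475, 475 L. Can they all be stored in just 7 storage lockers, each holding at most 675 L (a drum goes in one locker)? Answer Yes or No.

No

Total = 3850 L; ⌈3850/675⌉ = 6.
8 drums each exceed half the capacity and cannot share a locker, forcing at least 8 storage lockers.
At least 8 storage lockers are required, but only 7 are allowed.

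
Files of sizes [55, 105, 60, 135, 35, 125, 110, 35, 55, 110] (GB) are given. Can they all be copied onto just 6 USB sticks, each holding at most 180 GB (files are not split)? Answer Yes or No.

A valid assignment using 5 USB sticks:
  USB stick 1: 135 + 35 = 170
  USB stick 2: 125 + 55 = 180
  USB stick 3: 110 + 60 = 170
  USB stick 4: 110 + 55 = 165
  USB stick 5: 105 + 35 = 140
That uses only 5 ≤ 6, so 6 USB sticks are enough.

Yes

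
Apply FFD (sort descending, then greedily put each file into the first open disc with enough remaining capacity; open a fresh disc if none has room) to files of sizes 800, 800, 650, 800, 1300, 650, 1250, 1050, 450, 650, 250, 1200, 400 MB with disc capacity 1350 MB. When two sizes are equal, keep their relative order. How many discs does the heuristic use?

9

Sorted descending: 1300, 1250, 1200, 1050, 800, 800, 800, 650, 650, 650, 450, 400, 250.
  1300 → disc 1 (new)  [load 1300/1350]
  1250 → disc 2 (new)  [load 1250/1350]
  1200 → disc 3 (new)  [load 1200/1350]
  1050 → disc 4 (new)  [load 1050/1350]
  800 → disc 5 (new)  [load 800/1350]
  800 → disc 6 (new)  [load 800/1350]
  800 → disc 7 (new)  [load 800/1350]
  650 → disc 8 (new)  [load 650/1350]
  650 → disc 8  [load 1300/1350]
  650 → disc 9 (new)  [load 650/1350]
  450 → disc 5  [load 1250/1350]
  400 → disc 6  [load 1200/1350]
  250 → disc 4  [load 1300/1350]
9 discs opened.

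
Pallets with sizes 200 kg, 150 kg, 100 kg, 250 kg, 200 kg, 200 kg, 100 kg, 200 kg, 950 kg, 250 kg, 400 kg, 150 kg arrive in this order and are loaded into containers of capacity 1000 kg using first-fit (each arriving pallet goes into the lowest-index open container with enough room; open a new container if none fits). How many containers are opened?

4

  200 → container 1 (new)  [load 200/1000]
  150 → container 1  [load 350/1000]
  100 → container 1  [load 450/1000]
  250 → container 1  [load 700/1000]
  200 → container 1  [load 900/1000]
  200 → container 2 (new)  [load 200/1000]
  100 → container 1  [load 1000/1000]
  200 → container 2  [load 400/1000]
  950 → container 3 (new)  [load 950/1000]
  250 → container 2  [load 650/1000]
  400 → container 4 (new)  [load 400/1000]
  150 → container 2  [load 800/1000]
4 containers opened.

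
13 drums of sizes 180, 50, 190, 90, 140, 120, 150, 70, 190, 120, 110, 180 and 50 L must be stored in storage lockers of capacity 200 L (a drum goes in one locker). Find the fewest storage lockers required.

Total = 190 + 190 + 180 + 180 + 150 + 140 + 120 + 120 + 110 + 90 + 70 + 50 + 50 = 1640 L.
Lower bound: ⌈1640/200⌉ = 9 storage lockers.
A packing using 9 storage lockers:
  locker 1: 190 = 190
  locker 2: 190 = 190
  locker 3: 180 = 180
  locker 4: 180 = 180
  locker 5: 150 + 50 = 200
  locker 6: 140 + 50 = 190
  locker 7: 120 + 70 = 190
  locker 8: 120 = 120
  locker 9: 110 + 90 = 200
This matches the lower bound, so 9 is optimal.

9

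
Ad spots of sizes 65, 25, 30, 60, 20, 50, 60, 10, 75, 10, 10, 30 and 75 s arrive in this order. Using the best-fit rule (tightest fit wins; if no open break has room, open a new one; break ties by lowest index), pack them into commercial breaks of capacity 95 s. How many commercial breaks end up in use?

  65 → break 1 (new)  [load 65/95]
  25 → break 1  [load 90/95]
  30 → break 2 (new)  [load 30/95]
  60 → break 2  [load 90/95]
  20 → break 3 (new)  [load 20/95]
  50 → break 3  [load 70/95]
  60 → break 4 (new)  [load 60/95]
  10 → break 3  [load 80/95]
  75 → break 5 (new)  [load 75/95]
  10 → break 3  [load 90/95]
  10 → break 5  [load 85/95]
  30 → break 4  [load 90/95]
  75 → break 6 (new)  [load 75/95]
6 commercial breaks opened.

6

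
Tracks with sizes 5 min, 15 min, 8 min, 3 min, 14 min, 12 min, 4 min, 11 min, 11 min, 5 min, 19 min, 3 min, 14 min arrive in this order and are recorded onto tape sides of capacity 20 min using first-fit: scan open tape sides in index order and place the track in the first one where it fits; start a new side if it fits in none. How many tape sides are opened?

8

  5 → side 1 (new)  [load 5/20]
  15 → side 1  [load 20/20]
  8 → side 2 (new)  [load 8/20]
  3 → side 2  [load 11/20]
  14 → side 3 (new)  [load 14/20]
  12 → side 4 (new)  [load 12/20]
  4 → side 2  [load 15/20]
  11 → side 5 (new)  [load 11/20]
  11 → side 6 (new)  [load 11/20]
  5 → side 2  [load 20/20]
  19 → side 7 (new)  [load 19/20]
  3 → side 3  [load 17/20]
  14 → side 8 (new)  [load 14/20]
8 tape sides opened.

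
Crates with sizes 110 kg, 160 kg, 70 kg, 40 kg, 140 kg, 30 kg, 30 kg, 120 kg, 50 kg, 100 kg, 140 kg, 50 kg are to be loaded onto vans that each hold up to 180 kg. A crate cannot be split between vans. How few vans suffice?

6

Total = 160 + 140 + 140 + 120 + 110 + 100 + 70 + 50 + 50 + 40 + 30 + 30 = 1040 kg.
Lower bound: ⌈1040/180⌉ = 6 vans.
A packing using 6 vans:
  van 1: 160 = 160
  van 2: 140 + 40 = 180
  van 3: 140 + 30 = 170
  van 4: 120 + 50 = 170
  van 5: 110 + 70 = 180
  van 6: 100 + 50 + 30 = 180
This matches the lower bound, so 6 is optimal.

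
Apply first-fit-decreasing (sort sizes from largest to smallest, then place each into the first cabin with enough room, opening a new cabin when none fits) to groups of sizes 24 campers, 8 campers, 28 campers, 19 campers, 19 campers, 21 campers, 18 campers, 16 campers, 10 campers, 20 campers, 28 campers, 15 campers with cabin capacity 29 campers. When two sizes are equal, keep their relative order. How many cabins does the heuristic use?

10

Sorted descending: 28, 28, 24, 21, 20, 19, 19, 18, 16, 15, 10, 8.
  28 → cabin 1 (new)  [load 28/29]
  28 → cabin 2 (new)  [load 28/29]
  24 → cabin 3 (new)  [load 24/29]
  21 → cabin 4 (new)  [load 21/29]
  20 → cabin 5 (new)  [load 20/29]
  19 → cabin 6 (new)  [load 19/29]
  19 → cabin 7 (new)  [load 19/29]
  18 → cabin 8 (new)  [load 18/29]
  16 → cabin 9 (new)  [load 16/29]
  15 → cabin 10 (new)  [load 15/29]
  10 → cabin 6  [load 29/29]
  8 → cabin 4  [load 29/29]
10 cabins opened.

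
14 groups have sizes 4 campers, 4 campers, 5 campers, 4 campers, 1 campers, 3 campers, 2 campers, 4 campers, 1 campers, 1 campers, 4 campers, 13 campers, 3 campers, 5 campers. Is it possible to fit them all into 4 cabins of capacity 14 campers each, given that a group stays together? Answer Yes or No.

Yes

A valid assignment using 4 cabins:
  cabin 1: 13 + 1 = 14
  cabin 2: 5 + 5 + 4 = 14
  cabin 3: 4 + 4 + 4 + 2 = 14
  cabin 4: 4 + 3 + 3 + 1 + 1 = 12
Every load is within 14 campers, so 4 cabins suffice.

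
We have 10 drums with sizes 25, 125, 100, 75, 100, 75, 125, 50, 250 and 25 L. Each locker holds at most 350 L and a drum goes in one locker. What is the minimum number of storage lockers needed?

Total = 250 + 125 + 125 + 100 + 100 + 75 + 75 + 50 + 25 + 25 = 950 L.
Lower bound: ⌈950/350⌉ = 3 storage lockers.
A packing using 3 storage lockers:
  locker 1: 250 + 100 = 350
  locker 2: 125 + 125 + 100 = 350
  locker 3: 75 + 75 + 50 + 25 + 25 = 250
This matches the lower bound, so 3 is optimal.

3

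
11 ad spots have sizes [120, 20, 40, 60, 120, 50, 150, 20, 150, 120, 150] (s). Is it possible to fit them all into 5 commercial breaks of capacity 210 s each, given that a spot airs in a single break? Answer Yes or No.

Total = 1000 s; ⌈1000/210⌉ = 5.
6 ad spots each exceed half the capacity and cannot share a break, forcing at least 6 commercial breaks.
At least 6 commercial breaks are required, but only 5 are allowed.

No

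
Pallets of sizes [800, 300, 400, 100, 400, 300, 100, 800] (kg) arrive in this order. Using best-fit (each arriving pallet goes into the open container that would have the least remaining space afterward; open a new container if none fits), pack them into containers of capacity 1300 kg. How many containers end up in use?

  800 → container 1 (new)  [load 800/1300]
  300 → container 1  [load 1100/1300]
  400 → container 2 (new)  [load 400/1300]
  100 → container 1  [load 1200/1300]
  400 → container 2  [load 800/1300]
  300 → container 2  [load 1100/1300]
  100 → container 1  [load 1300/1300]
  800 → container 3 (new)  [load 800/1300]
3 containers opened.

3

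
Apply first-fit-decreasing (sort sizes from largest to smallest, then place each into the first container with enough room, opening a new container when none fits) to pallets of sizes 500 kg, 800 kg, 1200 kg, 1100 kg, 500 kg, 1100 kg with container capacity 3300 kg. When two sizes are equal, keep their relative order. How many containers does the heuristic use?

Sorted descending: 1200, 1100, 1100, 800, 500, 500.
  1200 → container 1 (new)  [load 1200/3300]
  1100 → container 1  [load 2300/3300]
  1100 → container 2 (new)  [load 1100/3300]
  800 → container 1  [load 3100/3300]
  500 → container 2  [load 1600/3300]
  500 → container 2  [load 2100/3300]
2 containers opened.

2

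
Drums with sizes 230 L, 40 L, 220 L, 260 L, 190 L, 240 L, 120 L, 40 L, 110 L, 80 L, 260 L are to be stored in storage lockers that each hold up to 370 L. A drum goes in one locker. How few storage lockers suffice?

6

Total = 260 + 260 + 240 + 230 + 220 + 190 + 120 + 110 + 80 + 40 + 40 = 1790 L.
Lower bound: ⌈1790/370⌉ = 5 storage lockers.
Also, 6 drums each exceed 185 L, and no two of those can share a locker, so at least 6 storage lockers are needed.
A packing using 6 storage lockers:
  locker 1: 260 + 110 = 370
  locker 2: 260 + 80 = 340
  locker 3: 240 + 120 = 360
  locker 4: 230 + 40 + 40 = 310
  locker 5: 220 = 220
  locker 6: 190 = 190
This matches the lower bound, so 6 is optimal.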